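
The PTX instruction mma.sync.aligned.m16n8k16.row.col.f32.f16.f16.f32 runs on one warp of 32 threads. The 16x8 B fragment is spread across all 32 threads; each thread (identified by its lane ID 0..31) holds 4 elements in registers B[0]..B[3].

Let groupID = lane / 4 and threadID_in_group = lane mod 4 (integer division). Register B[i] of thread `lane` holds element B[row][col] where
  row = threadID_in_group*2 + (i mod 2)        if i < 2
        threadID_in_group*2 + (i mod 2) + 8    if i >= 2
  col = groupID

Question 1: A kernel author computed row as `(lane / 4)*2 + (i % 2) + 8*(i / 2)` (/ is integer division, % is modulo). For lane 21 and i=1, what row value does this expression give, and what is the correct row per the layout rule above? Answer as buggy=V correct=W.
`(lane / 4)*2 + (i % 2) + 8*(i / 2)`[21,1]->11
lane 21->21/4=5, 21 mod 4=1
i=1  r:2·1+1+0->3  c:5
row: 11 vs 3

buggy=11 correct=3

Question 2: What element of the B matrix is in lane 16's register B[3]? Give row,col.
lane 16: gr=4 (16/4), th=0 (16%4)
i=3: r=0*2+1+8=9, c=gr=4

9,4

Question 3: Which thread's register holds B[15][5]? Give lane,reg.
c: 5->gid=5  r: 15->r8=1,tid=3,i&1=1
L=5*4+3=23  i=1*2+1=3

23,3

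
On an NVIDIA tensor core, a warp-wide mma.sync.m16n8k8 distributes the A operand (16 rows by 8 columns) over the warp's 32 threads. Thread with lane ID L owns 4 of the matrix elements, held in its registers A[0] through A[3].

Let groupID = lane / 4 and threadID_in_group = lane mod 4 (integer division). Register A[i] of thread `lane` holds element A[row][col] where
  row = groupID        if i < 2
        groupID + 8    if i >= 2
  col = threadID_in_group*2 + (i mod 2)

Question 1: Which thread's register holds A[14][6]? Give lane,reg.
r=14⇒gr=6,Rb=1  c=6⇒th=3,odd=0
L=6*4+3=27  i=1*2+0=2

27,2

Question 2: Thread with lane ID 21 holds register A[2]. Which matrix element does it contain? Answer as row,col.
13,2

lane 21=>21/4=5, 21 mod 4=1
i=2  r:5+8=>13  c:2·1+0=>2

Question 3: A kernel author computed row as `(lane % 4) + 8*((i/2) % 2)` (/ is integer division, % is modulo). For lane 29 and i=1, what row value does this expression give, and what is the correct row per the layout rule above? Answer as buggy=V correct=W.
`(lane % 4) + 8*((i/2) % 2)`[29,1]->1
29: g=7,t=1
[1] (7+0,1*2+1) = (7,3)
row: 1 vs 7

buggy=1 correct=7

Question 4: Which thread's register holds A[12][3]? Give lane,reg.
r:12=>grp=4,rB=1  c:3=>tig=1,lo=1
L=4*4+1=17  i=1*2+1=3

17,3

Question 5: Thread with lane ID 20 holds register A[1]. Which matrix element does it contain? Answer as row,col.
5,1

lane 20: gr=5 (20/4), th=0 (20%4)
i=1: r=5+0=5, c=0*2+1=1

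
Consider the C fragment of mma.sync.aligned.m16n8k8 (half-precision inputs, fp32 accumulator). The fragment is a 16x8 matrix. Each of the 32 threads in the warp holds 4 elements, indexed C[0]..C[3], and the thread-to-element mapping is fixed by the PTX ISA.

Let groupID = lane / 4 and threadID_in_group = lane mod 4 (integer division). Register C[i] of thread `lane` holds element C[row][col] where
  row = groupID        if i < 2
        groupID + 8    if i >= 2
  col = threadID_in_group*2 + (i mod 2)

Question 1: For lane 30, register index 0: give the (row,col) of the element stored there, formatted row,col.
lane 30=>30/4=7, 30 mod 4=2
i=0  r:7+0=>7  c:2·2+0=>4

7,4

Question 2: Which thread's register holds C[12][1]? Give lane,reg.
r=12→G=4,rhi=1  c=1→T=0,p=1
L=4*4+0=16  i=1*2+1=3

16,3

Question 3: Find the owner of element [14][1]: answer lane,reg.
24,3

r:14=>grp=6,rB=1  c:1=>tig=0,lo=1
L=6*4+0=24  i=1*2+1=3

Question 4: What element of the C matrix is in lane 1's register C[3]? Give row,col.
8,3

lane 1=>1/4=0, 1 mod 4=1
i=3  r:0+8=>8  c:2·1+1=>3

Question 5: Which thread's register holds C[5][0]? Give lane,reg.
r=5⇒gr=5,Rb=0  c=0⇒th=0,odd=0
L=5*4+0=20  i=0*2+0=0

20,0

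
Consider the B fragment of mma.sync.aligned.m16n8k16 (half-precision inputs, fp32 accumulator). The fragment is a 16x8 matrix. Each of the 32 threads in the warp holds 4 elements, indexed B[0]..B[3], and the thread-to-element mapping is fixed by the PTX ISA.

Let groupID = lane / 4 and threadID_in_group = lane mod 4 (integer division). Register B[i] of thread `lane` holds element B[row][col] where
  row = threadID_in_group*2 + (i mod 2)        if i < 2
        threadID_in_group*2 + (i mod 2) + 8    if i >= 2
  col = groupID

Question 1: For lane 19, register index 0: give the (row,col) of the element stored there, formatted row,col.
6,4

19: gid=4,tid=3
[0] (3*2+0+0,4) = (6,4)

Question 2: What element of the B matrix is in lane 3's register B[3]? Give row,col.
15,0

lane 3⇒3/4=0, 3 mod 4=3
i=3  r:2·3+1+8⇒15  c:0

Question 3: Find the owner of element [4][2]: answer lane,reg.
c=2->g=2  r=4->rb=0,t=2,b0=0
L=2*4+2=10  i=0*2+0=0

10,0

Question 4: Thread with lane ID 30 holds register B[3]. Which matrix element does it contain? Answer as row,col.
30: G=7,T=2
[3] (2*2+1+8,7) = (13,7)

13,7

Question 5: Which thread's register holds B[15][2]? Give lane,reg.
c=2⇒gr=2  r=15⇒Rb=1,th=3,odd=1
L=2*4+3=11  i=1*2+1=3

11,3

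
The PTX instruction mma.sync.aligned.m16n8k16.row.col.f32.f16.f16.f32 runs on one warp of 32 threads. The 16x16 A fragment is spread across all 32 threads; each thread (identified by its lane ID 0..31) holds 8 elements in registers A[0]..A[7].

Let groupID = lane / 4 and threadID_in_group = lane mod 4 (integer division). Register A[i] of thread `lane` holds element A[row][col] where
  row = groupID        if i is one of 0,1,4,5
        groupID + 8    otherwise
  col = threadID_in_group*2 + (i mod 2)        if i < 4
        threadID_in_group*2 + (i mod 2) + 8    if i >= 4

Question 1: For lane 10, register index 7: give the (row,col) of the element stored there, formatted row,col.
10: g=2,t=2
[7] (2+8,2*2+1+8) = (10,13)

10,13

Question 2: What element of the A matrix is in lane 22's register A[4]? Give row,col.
5,12

lane 22→22/4=5, 22 mod 4=2
i=4  r:5+0→5  c:2·2+0+8→12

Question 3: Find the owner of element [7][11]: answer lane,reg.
29,5

r:7=>grp=7,rB=0  c:11=>cB=1,tig=1,lo=1
L=7*4+1=29  i=1*4+0*2+1=5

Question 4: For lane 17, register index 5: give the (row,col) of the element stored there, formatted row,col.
lane 17⇒17/4=4, 17 mod 4=1
i=5  r:4+0⇒4  c:2·1+1+8⇒11

4,11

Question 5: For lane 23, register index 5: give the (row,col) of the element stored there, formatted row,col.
5,15

lane 23⇒23/4=5, 23 mod 4=3
i=5  r:5+0⇒5  c:2·3+1+8⇒15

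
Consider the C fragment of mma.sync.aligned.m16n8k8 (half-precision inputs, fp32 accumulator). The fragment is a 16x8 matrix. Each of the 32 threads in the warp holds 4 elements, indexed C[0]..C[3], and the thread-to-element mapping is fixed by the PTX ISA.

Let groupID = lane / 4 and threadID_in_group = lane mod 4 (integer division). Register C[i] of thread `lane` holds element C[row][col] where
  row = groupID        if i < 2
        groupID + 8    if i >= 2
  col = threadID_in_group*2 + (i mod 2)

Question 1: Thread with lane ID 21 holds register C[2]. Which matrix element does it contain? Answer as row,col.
13,2

21: grp=5,tig=1
[2] (5+8,1*2+0) = (13,2)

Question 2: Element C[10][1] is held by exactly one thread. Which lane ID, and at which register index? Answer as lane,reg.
r:10=>grp=2,rB=1  c:1=>tig=0,lo=1
L=2*4+0=8  i=1*2+1=3

8,3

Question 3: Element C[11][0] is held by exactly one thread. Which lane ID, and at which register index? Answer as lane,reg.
r:11=>grp=3,rB=1  c:0=>tig=0,lo=0
L=3*4+0=12  i=1*2+0=2

12,2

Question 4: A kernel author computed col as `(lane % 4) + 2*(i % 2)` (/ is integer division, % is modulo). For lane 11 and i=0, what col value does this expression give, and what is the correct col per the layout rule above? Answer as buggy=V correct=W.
buggy=3 correct=6

`(lane % 4) + 2*(i % 2)`[11,0]⇒3
lane 11: gr=2 (11/4), th=3 (11%4)
i=0: r=2+0=2, c=3*2+0=6
col: 3 vs 6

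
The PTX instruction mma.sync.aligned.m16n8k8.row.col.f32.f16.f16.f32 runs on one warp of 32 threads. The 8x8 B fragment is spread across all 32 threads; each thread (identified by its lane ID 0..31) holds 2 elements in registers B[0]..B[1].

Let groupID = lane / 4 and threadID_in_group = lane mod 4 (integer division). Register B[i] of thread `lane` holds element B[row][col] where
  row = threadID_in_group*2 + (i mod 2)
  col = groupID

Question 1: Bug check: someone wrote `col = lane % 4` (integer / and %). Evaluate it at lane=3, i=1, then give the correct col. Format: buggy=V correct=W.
buggy=3 correct=0

`lane % 4`[3,1]=>3
lane 3: grp=0 (3/4), tig=3 (3%4)
i=1: r=3*2+1=7, c=grp=0
col: 3 vs 0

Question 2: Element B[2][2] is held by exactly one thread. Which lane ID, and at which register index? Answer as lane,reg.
c: 2->gid=2  r: 2->tid=1,i&1=0
L=2*4+1=9  i=0=0

9,0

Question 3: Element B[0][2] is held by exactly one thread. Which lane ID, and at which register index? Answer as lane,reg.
8,0

c=2⇒gr=2  r=0⇒th=0,odd=0
L=2*4+0=8  i=0=0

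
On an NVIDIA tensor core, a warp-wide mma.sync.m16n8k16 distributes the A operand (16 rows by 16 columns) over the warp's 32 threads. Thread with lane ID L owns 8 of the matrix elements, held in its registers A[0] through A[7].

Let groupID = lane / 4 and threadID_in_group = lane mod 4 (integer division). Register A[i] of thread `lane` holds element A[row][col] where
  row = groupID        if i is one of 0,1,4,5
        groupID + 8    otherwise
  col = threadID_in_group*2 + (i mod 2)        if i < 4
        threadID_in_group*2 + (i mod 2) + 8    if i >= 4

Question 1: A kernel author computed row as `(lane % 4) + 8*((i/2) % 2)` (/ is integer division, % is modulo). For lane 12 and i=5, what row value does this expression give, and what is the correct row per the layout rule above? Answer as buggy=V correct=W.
`(lane % 4) + 8*((i/2) % 2)`[12,5]->0
lane 12->12/4=3, 12 mod 4=0
i=5  r:3+0->3  c:2·0+1+8->9
row: 0 vs 3

buggy=0 correct=3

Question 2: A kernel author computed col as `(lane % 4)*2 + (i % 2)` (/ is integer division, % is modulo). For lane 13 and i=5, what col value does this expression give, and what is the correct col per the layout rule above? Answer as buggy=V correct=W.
buggy=3 correct=11

`(lane % 4)*2 + (i % 2)`[13,5]⇒3
lane 13⇒13/4=3, 13 mod 4=1
i=5  r:3+0⇒3  c:2·1+1+8⇒11
col: 3 vs 11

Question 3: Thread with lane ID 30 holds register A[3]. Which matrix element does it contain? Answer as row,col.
15,5

30: G=7,T=2
[3] (7+8,2*2+1+0) = (15,5)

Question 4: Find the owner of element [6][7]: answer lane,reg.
27,1

r=6->g=6,rb=0  c=7->cb=0,t=3,b0=1
L=6*4+3=27  i=0*4+0*2+1=1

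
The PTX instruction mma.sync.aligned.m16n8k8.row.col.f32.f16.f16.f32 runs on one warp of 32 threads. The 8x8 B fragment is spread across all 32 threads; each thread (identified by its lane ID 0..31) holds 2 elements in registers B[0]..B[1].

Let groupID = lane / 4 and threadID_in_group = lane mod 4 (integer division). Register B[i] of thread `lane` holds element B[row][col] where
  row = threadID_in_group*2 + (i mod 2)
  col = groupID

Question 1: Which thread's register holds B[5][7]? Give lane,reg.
c=7→G=7  r=5→T=2,p=1
L=7*4+2=30  i=1=1

30,1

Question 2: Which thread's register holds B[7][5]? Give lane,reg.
23,1

c=5→G=5  r=7→T=3,p=1
L=5*4+3=23  i=1=1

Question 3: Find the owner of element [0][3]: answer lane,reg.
12,0

c:3=>grp=3  r:0=>tig=0,lo=0
L=3*4+0=12  i=0=0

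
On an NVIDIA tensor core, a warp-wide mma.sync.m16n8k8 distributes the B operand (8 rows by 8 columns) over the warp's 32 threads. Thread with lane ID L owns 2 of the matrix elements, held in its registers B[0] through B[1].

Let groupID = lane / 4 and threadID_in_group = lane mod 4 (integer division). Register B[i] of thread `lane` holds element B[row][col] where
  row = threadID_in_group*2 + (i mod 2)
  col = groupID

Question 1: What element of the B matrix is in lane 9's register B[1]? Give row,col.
lane 9: G=2 (9/4), T=1 (9%4)
i=1: r=1*2+1=3, c=G=2

3,2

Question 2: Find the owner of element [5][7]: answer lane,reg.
c=7→G=7  r=5→T=2,p=1
L=7*4+2=30  i=1=1

30,1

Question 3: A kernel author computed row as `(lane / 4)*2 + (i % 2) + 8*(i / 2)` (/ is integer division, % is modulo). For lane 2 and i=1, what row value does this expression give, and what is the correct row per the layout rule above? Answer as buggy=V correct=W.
buggy=1 correct=5

`(lane / 4)*2 + (i % 2) + 8*(i / 2)`[2,1]=>1
L=2=>grp=2>>2=0, tig=2&3=2
[1]=>row 2·2+1=5  col grp=0
row: 1 vs 5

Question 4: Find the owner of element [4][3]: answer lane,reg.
14,0

c=3⇒gr=3  r=4⇒th=2,odd=0
L=3*4+2=14  i=0=0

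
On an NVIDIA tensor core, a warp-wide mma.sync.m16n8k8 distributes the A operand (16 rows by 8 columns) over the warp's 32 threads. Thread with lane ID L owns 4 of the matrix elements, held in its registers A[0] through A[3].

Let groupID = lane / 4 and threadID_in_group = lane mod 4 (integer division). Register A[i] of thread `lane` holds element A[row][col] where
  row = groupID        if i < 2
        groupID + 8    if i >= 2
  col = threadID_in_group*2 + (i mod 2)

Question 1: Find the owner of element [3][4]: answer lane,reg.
14,0

r=3→G=3,rhi=0  c=4→T=2,p=0
L=3*4+2=14  i=0*2+0=0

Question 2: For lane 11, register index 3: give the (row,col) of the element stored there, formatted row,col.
10,7

lane 11->11/4=2, 11 mod 4=3
i=3  r:2+8->10  c:2·3+1->7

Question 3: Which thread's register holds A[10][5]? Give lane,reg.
r=10⇒gr=2,Rb=1  c=5⇒th=2,odd=1
L=2*4+2=10  i=1*2+1=3

10,3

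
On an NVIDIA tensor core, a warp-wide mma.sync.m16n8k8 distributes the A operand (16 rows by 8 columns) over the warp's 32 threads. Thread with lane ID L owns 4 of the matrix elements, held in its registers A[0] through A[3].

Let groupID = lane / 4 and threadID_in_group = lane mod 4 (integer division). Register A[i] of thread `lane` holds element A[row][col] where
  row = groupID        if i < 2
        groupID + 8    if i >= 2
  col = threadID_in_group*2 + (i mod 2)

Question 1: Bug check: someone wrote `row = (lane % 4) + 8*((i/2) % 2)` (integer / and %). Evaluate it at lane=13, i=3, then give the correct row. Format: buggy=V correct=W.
buggy=9 correct=11

`(lane % 4) + 8*((i/2) % 2)`[13,3]->9
lane 13: g=3 (13/4), t=1 (13%4)
i=3: r=3+8=11, c=1*2+1=3
row: 9 vs 11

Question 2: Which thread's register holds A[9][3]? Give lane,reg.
r: 9->gid=1,r8=1  c: 3->tid=1,i&1=1
L=1*4+1=5  i=1*2+1=3

5,3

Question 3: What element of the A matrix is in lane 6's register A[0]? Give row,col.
1,4

lane 6: G=1 (6/4), T=2 (6%4)
i=0: r=1+0=1, c=2*2+0=4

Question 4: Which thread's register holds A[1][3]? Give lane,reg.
5,1

r=1->g=1,rb=0  c=3->t=1,b0=1
L=1*4+1=5  i=0*2+1=1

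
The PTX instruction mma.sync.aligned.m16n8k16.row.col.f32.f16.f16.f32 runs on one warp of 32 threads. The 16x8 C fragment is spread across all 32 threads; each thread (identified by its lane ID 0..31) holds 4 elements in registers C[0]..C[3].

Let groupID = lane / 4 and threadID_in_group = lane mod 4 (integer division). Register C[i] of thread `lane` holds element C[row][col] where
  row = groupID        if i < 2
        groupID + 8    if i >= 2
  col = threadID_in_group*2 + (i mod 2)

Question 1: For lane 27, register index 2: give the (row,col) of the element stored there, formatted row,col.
14,6

27: gr=6,th=3
[2] (6+8,3*2+0) = (14,6)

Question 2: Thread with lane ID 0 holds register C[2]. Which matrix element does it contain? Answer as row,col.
8,0

lane 0->0/4=0, 0 mod 4=0
i=2  r:0+8->8  c:2·0+0->0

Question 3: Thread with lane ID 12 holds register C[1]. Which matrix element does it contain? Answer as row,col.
3,1

lane 12⇒12/4=3, 12 mod 4=0
i=1  r:3+0⇒3  c:2·0+1⇒1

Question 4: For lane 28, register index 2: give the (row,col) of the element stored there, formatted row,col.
L=28⇒gr=28>>2=7, th=28&3=0
[2]⇒row 7+8=15  col 0·2+0=0

15,0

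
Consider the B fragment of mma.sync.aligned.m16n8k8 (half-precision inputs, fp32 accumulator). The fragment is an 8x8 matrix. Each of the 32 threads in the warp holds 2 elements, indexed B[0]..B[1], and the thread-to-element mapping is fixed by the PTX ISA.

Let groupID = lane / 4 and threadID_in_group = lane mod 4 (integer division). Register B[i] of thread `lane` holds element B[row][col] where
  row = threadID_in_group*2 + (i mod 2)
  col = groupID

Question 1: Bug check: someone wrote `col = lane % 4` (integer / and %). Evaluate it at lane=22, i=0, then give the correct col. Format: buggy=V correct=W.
`lane % 4`[22,0]→2
L=22→G=22>>2=5, T=22&3=2
[0]→row 2·2+0=4  col G=5
col: 2 vs 5

buggy=2 correct=5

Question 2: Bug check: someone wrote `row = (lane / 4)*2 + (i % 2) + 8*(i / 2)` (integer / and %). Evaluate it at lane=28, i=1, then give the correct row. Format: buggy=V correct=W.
buggy=15 correct=1

`(lane / 4)*2 + (i % 2) + 8*(i / 2)`[28,1]⇒15
L=28⇒gr=28>>2=7, th=28&3=0
[1]⇒row 0·2+1=1  col gr=7
row: 15 vs 1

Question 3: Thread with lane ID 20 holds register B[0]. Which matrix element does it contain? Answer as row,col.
0,5

lane 20->20/4=5, 20 mod 4=0
i=0  r:2·0+0->0  c:5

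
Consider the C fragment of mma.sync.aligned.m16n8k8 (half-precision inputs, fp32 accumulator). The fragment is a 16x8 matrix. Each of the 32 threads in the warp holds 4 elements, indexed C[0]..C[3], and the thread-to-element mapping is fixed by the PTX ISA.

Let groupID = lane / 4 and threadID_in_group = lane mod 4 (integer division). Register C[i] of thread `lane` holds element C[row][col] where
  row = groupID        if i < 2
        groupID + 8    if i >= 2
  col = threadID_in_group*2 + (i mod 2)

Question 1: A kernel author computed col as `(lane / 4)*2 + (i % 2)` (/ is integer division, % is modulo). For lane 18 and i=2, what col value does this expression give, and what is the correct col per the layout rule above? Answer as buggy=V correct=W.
buggy=8 correct=4

`(lane / 4)*2 + (i % 2)`[18,2]→8
lane 18: G=4 (18/4), T=2 (18%4)
i=2: r=4+8=12, c=2*2+0=4
col: 8 vs 4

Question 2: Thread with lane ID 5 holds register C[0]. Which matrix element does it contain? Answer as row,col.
1,2

lane 5⇒5/4=1, 5 mod 4=1
i=0  r:1+0⇒1  c:2·1+0⇒2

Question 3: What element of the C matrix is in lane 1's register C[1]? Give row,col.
0,3

L=1→G=1>>2=0, T=1&3=1
[1]→row 0+0=0  col 1·2+1=3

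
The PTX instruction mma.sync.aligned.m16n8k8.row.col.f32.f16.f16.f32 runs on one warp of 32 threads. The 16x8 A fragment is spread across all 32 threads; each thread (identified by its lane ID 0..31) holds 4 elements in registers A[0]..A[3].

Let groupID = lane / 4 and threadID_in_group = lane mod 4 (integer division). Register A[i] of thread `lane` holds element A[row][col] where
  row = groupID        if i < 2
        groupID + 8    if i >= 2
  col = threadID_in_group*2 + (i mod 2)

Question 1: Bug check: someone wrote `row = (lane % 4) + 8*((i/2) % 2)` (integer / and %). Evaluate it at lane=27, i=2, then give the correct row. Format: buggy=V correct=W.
`(lane % 4) + 8*((i/2) % 2)`[27,2]=>11
27: grp=6,tig=3
[2] (6+8,3*2+0) = (14,6)
row: 11 vs 14

buggy=11 correct=14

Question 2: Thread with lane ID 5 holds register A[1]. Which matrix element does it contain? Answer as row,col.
lane 5->5/4=1, 5 mod 4=1
i=1  r:1+0->1  c:2·1+1->3

1,3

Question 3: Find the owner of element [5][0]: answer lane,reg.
r: 5->gid=5,r8=0  c: 0->tid=0,i&1=0
L=5*4+0=20  i=0*2+0=0

20,0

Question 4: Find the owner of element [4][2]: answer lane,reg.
r=4→G=4,rhi=0  c=2→T=1,p=0
L=4*4+1=17  i=0*2+0=0

17,0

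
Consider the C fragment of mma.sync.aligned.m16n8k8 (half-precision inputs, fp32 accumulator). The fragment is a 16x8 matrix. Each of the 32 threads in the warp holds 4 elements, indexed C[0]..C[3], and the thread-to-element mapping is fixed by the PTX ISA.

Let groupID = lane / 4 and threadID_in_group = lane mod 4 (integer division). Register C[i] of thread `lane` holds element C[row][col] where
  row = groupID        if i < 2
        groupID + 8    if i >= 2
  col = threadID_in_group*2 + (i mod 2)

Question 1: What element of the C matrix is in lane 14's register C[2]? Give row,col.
11,4

14: grp=3,tig=2
[2] (3+8,2*2+0) = (11,4)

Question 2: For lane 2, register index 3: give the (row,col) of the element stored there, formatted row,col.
lane 2: gr=0 (2/4), th=2 (2%4)
i=3: r=0+8=8, c=2*2+1=5

8,5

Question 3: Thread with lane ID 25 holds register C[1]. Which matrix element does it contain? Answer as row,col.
lane 25: G=6 (25/4), T=1 (25%4)
i=1: r=6+0=6, c=1*2+1=3

6,3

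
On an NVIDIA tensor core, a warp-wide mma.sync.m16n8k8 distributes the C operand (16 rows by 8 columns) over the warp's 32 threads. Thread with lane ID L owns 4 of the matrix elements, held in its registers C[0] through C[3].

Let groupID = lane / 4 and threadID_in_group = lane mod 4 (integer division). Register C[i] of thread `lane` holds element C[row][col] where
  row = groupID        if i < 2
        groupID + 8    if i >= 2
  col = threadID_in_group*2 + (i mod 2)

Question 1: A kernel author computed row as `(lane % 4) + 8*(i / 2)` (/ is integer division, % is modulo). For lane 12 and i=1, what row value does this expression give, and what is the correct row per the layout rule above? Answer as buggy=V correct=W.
buggy=0 correct=3

`(lane % 4) + 8*(i / 2)`[12,1]⇒0
12: gr=3,th=0
[1] (3+0,0*2+1) = (3,1)
row: 0 vs 3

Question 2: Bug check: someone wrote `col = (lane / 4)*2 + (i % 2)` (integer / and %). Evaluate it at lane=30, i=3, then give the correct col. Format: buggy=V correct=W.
buggy=15 correct=5

`(lane / 4)*2 + (i % 2)`[30,3]→15
30: G=7,T=2
[3] (7+8,2*2+1) = (15,5)
col: 15 vs 5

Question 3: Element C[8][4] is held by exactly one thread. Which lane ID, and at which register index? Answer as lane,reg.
2,2

r: 8->gid=0,r8=1  c: 4->tid=2,i&1=0
L=0*4+2=2  i=1*2+0=2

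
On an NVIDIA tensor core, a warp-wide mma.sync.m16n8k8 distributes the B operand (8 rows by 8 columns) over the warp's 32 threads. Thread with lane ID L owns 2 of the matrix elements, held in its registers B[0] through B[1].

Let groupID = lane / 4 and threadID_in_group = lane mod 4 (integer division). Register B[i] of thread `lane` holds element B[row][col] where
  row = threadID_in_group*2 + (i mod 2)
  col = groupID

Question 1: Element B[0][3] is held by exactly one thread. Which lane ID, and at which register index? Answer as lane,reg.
12,0

c=3->g=3  r=0->t=0,b0=0
L=3*4+0=12  i=0=0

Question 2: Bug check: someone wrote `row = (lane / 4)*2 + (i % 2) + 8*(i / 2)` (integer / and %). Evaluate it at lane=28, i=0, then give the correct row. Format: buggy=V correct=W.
`(lane / 4)*2 + (i % 2) + 8*(i / 2)`[28,0]⇒14
lane 28⇒28/4=7, 28 mod 4=0
i=0  r:2·0+0⇒0  c:7
row: 14 vs 0

buggy=14 correct=0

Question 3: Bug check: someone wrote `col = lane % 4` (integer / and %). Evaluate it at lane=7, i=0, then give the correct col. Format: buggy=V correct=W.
`lane % 4`[7,0]=>3
lane 7=>7/4=1, 7 mod 4=3
i=0  r:2·3+0=>6  c:1
col: 3 vs 1

buggy=3 correct=1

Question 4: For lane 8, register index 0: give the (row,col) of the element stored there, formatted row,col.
lane 8: gid=2 (8/4), tid=0 (8%4)
i=0: r=0*2+0=0, c=gid=2

0,2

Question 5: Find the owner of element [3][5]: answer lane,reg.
21,1

c=5⇒gr=5  r=3⇒th=1,odd=1
L=5*4+1=21  i=1=1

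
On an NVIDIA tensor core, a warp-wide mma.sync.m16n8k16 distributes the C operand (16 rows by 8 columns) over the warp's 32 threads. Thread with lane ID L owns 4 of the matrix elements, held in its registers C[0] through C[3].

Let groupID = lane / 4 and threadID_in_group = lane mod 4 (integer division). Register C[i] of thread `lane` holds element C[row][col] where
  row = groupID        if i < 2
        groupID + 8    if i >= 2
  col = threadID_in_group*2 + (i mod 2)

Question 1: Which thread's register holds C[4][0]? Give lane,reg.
16,0

r:4=>grp=4,rB=0  c:0=>tig=0,lo=0
L=4*4+0=16  i=0*2+0=0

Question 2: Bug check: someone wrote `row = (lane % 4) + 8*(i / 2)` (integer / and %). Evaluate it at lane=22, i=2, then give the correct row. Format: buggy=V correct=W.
`(lane % 4) + 8*(i / 2)`[22,2]=>10
lane 22: grp=5 (22/4), tig=2 (22%4)
i=2: r=5+8=13, c=2*2+0=4
row: 10 vs 13

buggy=10 correct=13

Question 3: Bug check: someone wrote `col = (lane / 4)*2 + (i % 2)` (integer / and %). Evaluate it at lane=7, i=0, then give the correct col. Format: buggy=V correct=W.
buggy=2 correct=6

`(lane / 4)*2 + (i % 2)`[7,0]=>2
L=7=>grp=7>>2=1, tig=7&3=3
[0]=>row 1+0=1  col 3·2+0=6
col: 2 vs 6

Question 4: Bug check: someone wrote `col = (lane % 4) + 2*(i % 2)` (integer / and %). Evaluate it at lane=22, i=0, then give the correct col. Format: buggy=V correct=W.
buggy=2 correct=4

`(lane % 4) + 2*(i % 2)`[22,0]→2
lane 22→22/4=5, 22 mod 4=2
i=0  r:5+0→5  c:2·2+0→4
col: 2 vs 4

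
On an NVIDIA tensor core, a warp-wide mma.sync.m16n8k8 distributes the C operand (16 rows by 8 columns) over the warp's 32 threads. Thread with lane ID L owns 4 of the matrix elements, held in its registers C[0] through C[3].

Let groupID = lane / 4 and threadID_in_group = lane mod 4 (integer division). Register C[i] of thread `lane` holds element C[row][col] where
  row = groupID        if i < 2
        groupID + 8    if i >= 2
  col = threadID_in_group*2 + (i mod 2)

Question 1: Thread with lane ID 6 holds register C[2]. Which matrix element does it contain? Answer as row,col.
L=6→G=6>>2=1, T=6&3=2
[2]→row 1+8=9  col 2·2+0=4

9,4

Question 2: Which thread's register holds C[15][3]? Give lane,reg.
29,3

r=15⇒gr=7,Rb=1  c=3⇒th=1,odd=1
L=7*4+1=29  i=1*2+1=3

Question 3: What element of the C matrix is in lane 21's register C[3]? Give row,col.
21: grp=5,tig=1
[3] (5+8,1*2+1) = (13,3)

13,3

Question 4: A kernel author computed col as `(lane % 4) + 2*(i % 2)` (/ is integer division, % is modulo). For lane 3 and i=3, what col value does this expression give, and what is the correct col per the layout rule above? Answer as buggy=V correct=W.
`(lane % 4) + 2*(i % 2)`[3,3]→5
L=3→G=3>>2=0, T=3&3=3
[3]→row 0+8=8  col 3·2+1=7
col: 5 vs 7

buggy=5 correct=7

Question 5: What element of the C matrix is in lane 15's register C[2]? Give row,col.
15: g=3,t=3
[2] (3+8,3*2+0) = (11,6)

11,6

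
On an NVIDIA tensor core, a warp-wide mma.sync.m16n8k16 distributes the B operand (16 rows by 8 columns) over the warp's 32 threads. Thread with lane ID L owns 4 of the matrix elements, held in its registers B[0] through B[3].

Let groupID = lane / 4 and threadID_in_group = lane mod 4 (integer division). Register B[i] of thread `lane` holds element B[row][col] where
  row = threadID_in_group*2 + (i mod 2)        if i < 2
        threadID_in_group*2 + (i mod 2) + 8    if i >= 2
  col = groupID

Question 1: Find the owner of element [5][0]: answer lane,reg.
c:0=>grp=0  r:5=>rB=0,tig=2,lo=1
L=0*4+2=2  i=0*2+1=1

2,1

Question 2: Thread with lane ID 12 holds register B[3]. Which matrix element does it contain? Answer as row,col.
L=12->g=12>>2=3, t=12&3=0
[3]->row 0·2+1+8=9  col g=3

9,3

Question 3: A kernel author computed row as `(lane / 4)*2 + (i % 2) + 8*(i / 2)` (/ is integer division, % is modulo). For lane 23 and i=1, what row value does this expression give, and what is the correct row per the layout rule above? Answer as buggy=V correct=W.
`(lane / 4)*2 + (i % 2) + 8*(i / 2)`[23,1]->11
L=23->gid=23>>2=5, tid=23&3=3
[1]->row 3·2+1+0=7  col gid=5
row: 11 vs 7

buggy=11 correct=7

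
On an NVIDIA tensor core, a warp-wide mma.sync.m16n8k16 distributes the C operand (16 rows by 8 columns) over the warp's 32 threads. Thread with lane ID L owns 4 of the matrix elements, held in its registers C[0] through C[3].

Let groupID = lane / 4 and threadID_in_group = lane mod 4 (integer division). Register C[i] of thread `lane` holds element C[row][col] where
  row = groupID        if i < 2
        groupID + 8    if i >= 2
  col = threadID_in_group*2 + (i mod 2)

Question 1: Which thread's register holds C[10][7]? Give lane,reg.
11,3

r: 10->gid=2,r8=1  c: 7->tid=3,i&1=1
L=2*4+3=11  i=1*2+1=3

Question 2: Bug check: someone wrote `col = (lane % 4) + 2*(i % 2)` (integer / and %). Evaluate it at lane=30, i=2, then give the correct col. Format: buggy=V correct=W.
buggy=2 correct=4

`(lane % 4) + 2*(i % 2)`[30,2]→2
lane 30→30/4=7, 30 mod 4=2
i=2  r:7+8→15  c:2·2+0→4
col: 2 vs 4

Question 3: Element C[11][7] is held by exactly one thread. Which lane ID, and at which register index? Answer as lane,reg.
r: 11->gid=3,r8=1  c: 7->tid=3,i&1=1
L=3*4+3=15  i=1*2+1=3

15,3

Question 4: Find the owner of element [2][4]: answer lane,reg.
10,0

r: 2->gid=2,r8=0  c: 4->tid=2,i&1=0
L=2*4+2=10  i=0*2+0=0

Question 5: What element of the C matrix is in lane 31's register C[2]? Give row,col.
31: gr=7,th=3
[2] (7+8,3*2+0) = (15,6)

15,6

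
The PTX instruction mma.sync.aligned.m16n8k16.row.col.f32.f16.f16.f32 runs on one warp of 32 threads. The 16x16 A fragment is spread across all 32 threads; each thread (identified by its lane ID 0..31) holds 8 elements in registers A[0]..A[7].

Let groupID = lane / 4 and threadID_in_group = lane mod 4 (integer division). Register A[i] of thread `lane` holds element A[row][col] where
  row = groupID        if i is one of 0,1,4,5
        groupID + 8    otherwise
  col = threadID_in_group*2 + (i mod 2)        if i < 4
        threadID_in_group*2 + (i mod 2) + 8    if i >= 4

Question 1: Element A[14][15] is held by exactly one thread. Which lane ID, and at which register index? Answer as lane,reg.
r=14->g=6,rb=1  c=15->cb=1,t=3,b0=1
L=6*4+3=27  i=1*4+1*2+1=7

27,7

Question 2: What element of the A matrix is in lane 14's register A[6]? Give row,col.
11,12

L=14->gid=14>>2=3, tid=14&3=2
[6]->row 3+8=11  col 2·2+0+8=12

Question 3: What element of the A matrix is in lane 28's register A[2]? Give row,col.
L=28=>grp=28>>2=7, tig=28&3=0
[2]=>row 7+8=15  col 0·2+0+0=0

15,0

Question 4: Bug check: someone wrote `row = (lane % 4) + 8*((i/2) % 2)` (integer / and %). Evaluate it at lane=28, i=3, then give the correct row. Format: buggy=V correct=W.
buggy=8 correct=15

`(lane % 4) + 8*((i/2) % 2)`[28,3]->8
L=28->g=28>>2=7, t=28&3=0
[3]->row 7+8=15  col 0·2+1+0=1
row: 8 vs 15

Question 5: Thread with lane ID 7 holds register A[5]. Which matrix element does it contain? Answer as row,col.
7: gr=1,th=3
[5] (1+0,3*2+1+8) = (1,15)

1,15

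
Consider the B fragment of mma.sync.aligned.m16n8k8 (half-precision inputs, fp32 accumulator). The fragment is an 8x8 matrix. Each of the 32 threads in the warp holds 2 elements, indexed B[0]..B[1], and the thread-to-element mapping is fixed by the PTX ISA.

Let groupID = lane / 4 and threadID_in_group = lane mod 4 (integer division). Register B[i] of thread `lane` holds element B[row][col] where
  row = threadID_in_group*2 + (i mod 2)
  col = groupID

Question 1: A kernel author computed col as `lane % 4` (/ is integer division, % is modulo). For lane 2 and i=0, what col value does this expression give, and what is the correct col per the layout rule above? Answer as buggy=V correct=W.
`lane % 4`[2,0]→2
L=2→G=2>>2=0, T=2&3=2
[0]→row 2·2+0=4  col G=0
col: 2 vs 0

buggy=2 correct=0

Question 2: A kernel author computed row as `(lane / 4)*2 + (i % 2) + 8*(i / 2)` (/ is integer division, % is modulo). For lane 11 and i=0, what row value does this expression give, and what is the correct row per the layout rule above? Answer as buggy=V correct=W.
`(lane / 4)*2 + (i % 2) + 8*(i / 2)`[11,0]→4
lane 11→11/4=2, 11 mod 4=3
i=0  r:2·3+0→6  c:2
row: 4 vs 6

buggy=4 correct=6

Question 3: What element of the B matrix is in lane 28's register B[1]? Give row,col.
1,7

lane 28: g=7 (28/4), t=0 (28%4)
i=1: r=0*2+1=1, c=g=7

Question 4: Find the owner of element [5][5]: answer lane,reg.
c:5=>grp=5  r:5=>tig=2,lo=1
L=5*4+2=22  i=1=1

22,1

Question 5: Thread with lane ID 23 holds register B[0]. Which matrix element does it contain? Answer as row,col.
lane 23: gid=5 (23/4), tid=3 (23%4)
i=0: r=3*2+0=6, c=gid=5

6,5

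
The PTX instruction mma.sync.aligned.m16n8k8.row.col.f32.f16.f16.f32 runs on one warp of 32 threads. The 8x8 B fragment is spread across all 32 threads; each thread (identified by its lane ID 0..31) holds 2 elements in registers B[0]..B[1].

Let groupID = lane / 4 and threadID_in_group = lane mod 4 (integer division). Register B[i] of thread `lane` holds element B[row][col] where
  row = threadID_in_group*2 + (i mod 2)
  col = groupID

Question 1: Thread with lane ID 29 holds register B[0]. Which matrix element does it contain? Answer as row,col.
2,7

29: grp=7,tig=1
[0] (1*2+0,7) = (2,7)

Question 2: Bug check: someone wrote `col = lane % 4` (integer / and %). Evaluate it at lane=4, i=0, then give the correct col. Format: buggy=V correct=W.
`lane % 4`[4,0]⇒0
L=4⇒gr=4>>2=1, th=4&3=0
[0]⇒row 0·2+0=0  col gr=1
col: 0 vs 1

buggy=0 correct=1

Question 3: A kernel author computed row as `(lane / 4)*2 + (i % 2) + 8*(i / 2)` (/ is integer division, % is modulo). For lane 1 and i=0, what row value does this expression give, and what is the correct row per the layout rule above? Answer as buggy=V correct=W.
`(lane / 4)*2 + (i % 2) + 8*(i / 2)`[1,0]->0
1: gid=0,tid=1
[0] (1*2+0,0) = (2,0)
row: 0 vs 2

buggy=0 correct=2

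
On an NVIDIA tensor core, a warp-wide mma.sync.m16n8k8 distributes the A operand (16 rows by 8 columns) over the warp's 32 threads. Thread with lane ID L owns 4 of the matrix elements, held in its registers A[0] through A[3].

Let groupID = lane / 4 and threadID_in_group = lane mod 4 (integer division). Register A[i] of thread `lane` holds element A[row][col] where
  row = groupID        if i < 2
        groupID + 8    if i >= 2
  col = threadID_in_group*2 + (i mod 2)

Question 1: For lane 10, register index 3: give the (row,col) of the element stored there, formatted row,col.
L=10->g=10>>2=2, t=10&3=2
[3]->row 2+8=10  col 2·2+1=5

10,5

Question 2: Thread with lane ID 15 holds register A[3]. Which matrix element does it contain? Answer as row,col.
L=15⇒gr=15>>2=3, th=15&3=3
[3]⇒row 3+8=11  col 3·2+1=7

11,7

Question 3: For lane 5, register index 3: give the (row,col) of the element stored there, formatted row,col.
9,3

lane 5->5/4=1, 5 mod 4=1
i=3  r:1+8->9  c:2·1+1->3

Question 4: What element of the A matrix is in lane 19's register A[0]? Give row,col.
lane 19->19/4=4, 19 mod 4=3
i=0  r:4+0->4  c:2·3+0->6

4,6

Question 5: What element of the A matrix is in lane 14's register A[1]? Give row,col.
3,5

lane 14: grp=3 (14/4), tig=2 (14%4)
i=1: r=3+0=3, c=2*2+1=5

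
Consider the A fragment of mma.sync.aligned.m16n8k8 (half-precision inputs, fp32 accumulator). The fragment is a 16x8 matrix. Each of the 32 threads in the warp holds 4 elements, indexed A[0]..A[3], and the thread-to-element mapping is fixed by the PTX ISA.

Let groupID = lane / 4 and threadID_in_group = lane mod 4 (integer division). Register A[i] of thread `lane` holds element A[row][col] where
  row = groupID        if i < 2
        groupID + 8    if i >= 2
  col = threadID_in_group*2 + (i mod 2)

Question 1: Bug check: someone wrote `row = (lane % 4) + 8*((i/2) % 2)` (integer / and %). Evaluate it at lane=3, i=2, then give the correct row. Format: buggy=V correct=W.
buggy=11 correct=8

`(lane % 4) + 8*((i/2) % 2)`[3,2]->11
L=3->gid=3>>2=0, tid=3&3=3
[2]->row 0+8=8  col 3·2+0=6
row: 11 vs 8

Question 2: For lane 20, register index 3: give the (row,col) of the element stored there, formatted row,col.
13,1

L=20⇒gr=20>>2=5, th=20&3=0
[3]⇒row 5+8=13  col 0·2+1=1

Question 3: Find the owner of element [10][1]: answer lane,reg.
8,3

r=10⇒gr=2,Rb=1  c=1⇒th=0,odd=1
L=2*4+0=8  i=1*2+1=3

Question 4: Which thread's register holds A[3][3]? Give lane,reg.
r=3⇒gr=3,Rb=0  c=3⇒th=1,odd=1
L=3*4+1=13  i=0*2+1=1

13,1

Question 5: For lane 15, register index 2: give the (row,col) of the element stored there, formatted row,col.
11,6

L=15⇒gr=15>>2=3, th=15&3=3
[2]⇒row 3+8=11  col 3·2+0=6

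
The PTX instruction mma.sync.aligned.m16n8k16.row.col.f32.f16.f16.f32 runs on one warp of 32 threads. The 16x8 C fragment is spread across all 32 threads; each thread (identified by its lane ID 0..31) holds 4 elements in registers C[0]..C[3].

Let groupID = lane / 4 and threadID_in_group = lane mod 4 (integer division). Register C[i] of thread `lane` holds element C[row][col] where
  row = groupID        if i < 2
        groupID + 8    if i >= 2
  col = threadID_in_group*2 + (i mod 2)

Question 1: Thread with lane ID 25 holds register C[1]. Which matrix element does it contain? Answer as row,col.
6,3

25: gid=6,tid=1
[1] (6+0,1*2+1) = (6,3)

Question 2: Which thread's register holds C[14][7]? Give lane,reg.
27,3

r=14->g=6,rb=1  c=7->t=3,b0=1
L=6*4+3=27  i=1*2+1=3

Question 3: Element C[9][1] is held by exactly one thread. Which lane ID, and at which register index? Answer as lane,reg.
r=9⇒gr=1,Rb=1  c=1⇒th=0,odd=1
L=1*4+0=4  i=1*2+1=3

4,3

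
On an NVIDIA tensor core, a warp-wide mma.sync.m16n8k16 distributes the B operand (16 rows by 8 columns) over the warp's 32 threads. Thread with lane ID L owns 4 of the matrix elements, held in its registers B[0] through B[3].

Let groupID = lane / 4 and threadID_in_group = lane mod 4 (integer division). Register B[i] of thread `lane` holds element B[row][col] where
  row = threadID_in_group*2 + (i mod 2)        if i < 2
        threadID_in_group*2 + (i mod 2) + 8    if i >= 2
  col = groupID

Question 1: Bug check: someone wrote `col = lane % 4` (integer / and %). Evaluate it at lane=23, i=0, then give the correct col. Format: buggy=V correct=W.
`lane % 4`[23,0]->3
lane 23->23/4=5, 23 mod 4=3
i=0  r:2·3+0+0->6  c:5
col: 3 vs 5

buggy=3 correct=5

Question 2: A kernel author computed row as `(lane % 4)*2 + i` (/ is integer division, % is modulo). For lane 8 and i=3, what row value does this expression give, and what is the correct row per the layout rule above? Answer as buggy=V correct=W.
`(lane % 4)*2 + i`[8,3]->3
lane 8: gid=2 (8/4), tid=0 (8%4)
i=3: r=0*2+1+8=9, c=gid=2
row: 3 vs 9

buggy=3 correct=9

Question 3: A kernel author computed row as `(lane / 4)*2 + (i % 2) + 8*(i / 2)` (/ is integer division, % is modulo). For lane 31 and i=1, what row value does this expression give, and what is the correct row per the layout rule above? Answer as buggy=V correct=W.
`(lane / 4)*2 + (i % 2) + 8*(i / 2)`[31,1]⇒15
lane 31: gr=7 (31/4), th=3 (31%4)
i=1: r=3*2+1+0=7, c=gr=7
row: 15 vs 7

buggy=15 correct=7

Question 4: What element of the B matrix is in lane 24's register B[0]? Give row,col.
lane 24: g=6 (24/4), t=0 (24%4)
i=0: r=0*2+0+0=0, c=g=6

0,6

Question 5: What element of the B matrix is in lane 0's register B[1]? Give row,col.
lane 0->0/4=0, 0 mod 4=0
i=1  r:2·0+1+0->1  c:0

1,0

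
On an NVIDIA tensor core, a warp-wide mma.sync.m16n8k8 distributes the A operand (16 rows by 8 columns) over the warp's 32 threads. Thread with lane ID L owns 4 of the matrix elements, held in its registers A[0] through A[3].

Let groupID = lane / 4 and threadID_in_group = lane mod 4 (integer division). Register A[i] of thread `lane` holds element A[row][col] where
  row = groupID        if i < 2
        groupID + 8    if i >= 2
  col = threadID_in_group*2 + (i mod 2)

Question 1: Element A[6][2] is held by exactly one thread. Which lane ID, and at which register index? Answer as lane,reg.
r=6⇒gr=6,Rb=0  c=2⇒th=1,odd=0
L=6*4+1=25  i=0*2+0=0

25,0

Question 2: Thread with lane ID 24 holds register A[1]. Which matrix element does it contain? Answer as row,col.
L=24⇒gr=24>>2=6, th=24&3=0
[1]⇒row 6+0=6  col 0·2+1=1

6,1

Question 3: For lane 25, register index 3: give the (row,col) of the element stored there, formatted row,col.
25: gid=6,tid=1
[3] (6+8,1*2+1) = (14,3)

14,3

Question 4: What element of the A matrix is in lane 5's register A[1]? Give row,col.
5: gr=1,th=1
[1] (1+0,1*2+1) = (1,3)

1,3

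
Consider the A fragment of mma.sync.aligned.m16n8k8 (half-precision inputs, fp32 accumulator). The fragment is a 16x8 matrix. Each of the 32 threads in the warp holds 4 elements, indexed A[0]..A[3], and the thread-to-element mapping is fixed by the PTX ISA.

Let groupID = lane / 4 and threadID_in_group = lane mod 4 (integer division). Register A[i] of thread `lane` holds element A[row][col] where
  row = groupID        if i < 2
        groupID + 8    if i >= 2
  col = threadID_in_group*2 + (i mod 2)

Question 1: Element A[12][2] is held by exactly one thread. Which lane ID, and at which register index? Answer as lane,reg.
r=12⇒gr=4,Rb=1  c=2⇒th=1,odd=0
L=4*4+1=17  i=1*2+0=2

17,2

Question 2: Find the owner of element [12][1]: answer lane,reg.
r=12->g=4,rb=1  c=1->t=0,b0=1
L=4*4+0=16  i=1*2+1=3

16,3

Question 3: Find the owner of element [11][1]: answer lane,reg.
r=11⇒gr=3,Rb=1  c=1⇒th=0,odd=1
L=3*4+0=12  i=1*2+1=3

12,3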